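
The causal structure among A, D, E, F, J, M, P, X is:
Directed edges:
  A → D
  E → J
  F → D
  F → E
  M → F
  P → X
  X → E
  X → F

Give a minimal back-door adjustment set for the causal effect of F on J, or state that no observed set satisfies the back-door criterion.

desc(F)\{F}={D,E,J}; candidates ⊆ {A,M,P,X}.
size 0: {}; under {} F still reaches {E,J,M,P,X} ∋ J.
{X}: F⊥J given {X} in G with F→· removed — back-door holds.

F→J: minimal back-door set {X}.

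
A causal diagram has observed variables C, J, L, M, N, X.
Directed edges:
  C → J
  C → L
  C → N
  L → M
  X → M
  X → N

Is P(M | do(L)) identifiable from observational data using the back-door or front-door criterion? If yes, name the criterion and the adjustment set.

P(M|do(L)): backdoor, adjust for ∅.

desc(L)\{L}={M}; candidates ⊆ {C,J,N,X}.
∅: L⊥M given ∅ in G with L→· removed — back-door holds.
P(M|do(L)) = P(M|L) — no adjustment needed.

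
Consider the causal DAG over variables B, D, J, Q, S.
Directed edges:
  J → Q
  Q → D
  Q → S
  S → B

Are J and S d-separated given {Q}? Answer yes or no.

Bayes-Ball from J | {Q} reaches ∅.
S ∉ reach(J|{Q}) ⇒ J ⊥ S | {Q}.

Yes — J ⊥ S | {Q}.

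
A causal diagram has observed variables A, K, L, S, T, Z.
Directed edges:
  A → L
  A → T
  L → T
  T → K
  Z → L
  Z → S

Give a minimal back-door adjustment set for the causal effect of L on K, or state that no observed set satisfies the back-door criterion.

desc(L)\{L}={K,T}; candidates ⊆ {A,S,Z}.
size 0: {}; under {} L still reaches {A,K,S,T,Z} ∋ K.
{A}: L⊥K given {A} in G with L→· removed — back-door holds.

L→K: minimal back-door set {A}.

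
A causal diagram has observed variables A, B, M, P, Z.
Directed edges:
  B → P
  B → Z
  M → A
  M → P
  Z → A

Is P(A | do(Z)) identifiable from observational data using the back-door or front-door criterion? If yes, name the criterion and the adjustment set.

P(A|do(Z)): backdoor, adjust for ∅.

desc(Z)\{Z}={A}; candidates ⊆ {B,M,P}.
∅: Z⊥A given ∅ in G with Z→· removed — back-door holds.
P(A|do(Z)) = P(A|Z) — no adjustment needed.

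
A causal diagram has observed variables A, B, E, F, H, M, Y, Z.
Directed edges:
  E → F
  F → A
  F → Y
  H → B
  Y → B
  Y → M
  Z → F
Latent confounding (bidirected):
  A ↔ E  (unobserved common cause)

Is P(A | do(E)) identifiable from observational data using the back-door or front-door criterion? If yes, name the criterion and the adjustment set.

P(A|do(E)): frontdoor, adjust for {F}.

desc(E)\{E}={A,B,F,M,Y}; candidates ⊆ {H,Z}.
E↔A: latent back-door arc(s) into E.
size 0: {}; under {} E still reaches {A} ∋ A.
size 1: {H}, {Z}; under {H} E still reaches {A} ∋ A.
size 2: {H,Z}; under {H,Z} E still reaches {A} ∋ A.
E↔A cannot be blocked by any observed set — no back-door set.
{F}: (i) intercepts every directed E→A path; (ii) no back-door E→{F}; (iii) {E} blocks every back-door {F}→A. Front-door holds.
P(A|do(E)) = Σ_{F} P(F|E) Σ_{E'} P(A|F,E')P(E').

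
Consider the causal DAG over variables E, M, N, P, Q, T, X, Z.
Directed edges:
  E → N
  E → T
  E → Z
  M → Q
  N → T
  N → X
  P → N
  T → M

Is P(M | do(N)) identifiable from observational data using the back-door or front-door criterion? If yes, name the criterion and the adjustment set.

P(M|do(N)): backdoor, adjust for {E}.

desc(N)\{N}={M,Q,T,X}; candidates ⊆ {E,P,Z}.
size 0: {}; under {} N still reaches {E,M,P,Q,T,Z} ∋ M.
{E}: N⊥M given {E} in G with N→· removed — back-door holds.
P(M|do(N)) = Σ_{E} P(M|N,E)·P(E).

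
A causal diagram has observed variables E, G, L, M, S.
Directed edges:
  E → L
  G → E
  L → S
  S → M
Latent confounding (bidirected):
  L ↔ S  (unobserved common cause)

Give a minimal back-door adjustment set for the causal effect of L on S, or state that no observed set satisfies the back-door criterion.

L→S: no observed back-door set.

desc(L)\{L}={M,S}; candidates ⊆ {E,G}.
L↔S: latent back-door arc(s) into L.
size 0: {}; under {} L still reaches {E,G,M,S} ∋ S.
size 1: {E}, {G}; under {E} L still reaches {M,S} ∋ S.
size 2: {E,G}; under {E,G} L still reaches {M,S} ∋ S.
L↔S cannot be blocked by any observed set — no back-door set.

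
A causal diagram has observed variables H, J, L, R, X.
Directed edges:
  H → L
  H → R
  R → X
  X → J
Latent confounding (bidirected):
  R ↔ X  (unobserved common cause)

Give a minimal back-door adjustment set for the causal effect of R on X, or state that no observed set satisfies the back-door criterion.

desc(R)\{R}={J,X}; candidates ⊆ {H,L}.
R↔X: latent back-door arc(s) into R.
size 0: {}; under {} R still reaches {H,J,L,X} ∋ X.
size 1: {H}, {L}; under {H} R still reaches {J,X} ∋ X.
size 2: {H,L}; under {H,L} R still reaches {J,X} ∋ X.
R↔X cannot be blocked by any observed set — no back-door set.

R→X: no observed back-door set.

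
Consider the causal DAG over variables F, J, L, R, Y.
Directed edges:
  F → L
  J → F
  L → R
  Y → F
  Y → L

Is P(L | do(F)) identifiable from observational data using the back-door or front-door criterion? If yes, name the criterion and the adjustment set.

desc(F)\{F}={L,R}; candidates ⊆ {J,Y}.
size 0: {}; under {} F still reaches {J,L,R,Y} ∋ L.
{Y}: F⊥L given {Y} in G with F→· removed — back-door holds.
P(L|do(F)) = Σ_{Y} P(L|F,Y)·P(Y).

P(L|do(F)): backdoor, adjust for {Y}.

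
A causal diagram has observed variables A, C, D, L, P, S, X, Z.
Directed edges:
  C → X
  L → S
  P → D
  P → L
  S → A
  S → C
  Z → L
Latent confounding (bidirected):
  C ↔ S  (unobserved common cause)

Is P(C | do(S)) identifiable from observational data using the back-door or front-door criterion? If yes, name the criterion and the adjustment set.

desc(S)\{S}={A,C,X}; candidates ⊆ {D,L,P,Z}.
S↔C: latent back-door arc(s) into S.
size 0: {}; under {} S still reaches {C,D,L,P,X,Z} ∋ C.
size 1: {D}, {L}, {P} …(+1); under {D} S still reaches {C,L,P,X,Z} ∋ C.
size 2: {D,L}, {D,P}, {D,Z} …(+3); under {D,L} S still reaches {C,X} ∋ C.
S↔C cannot be blocked by any observed set — no back-door set.
No mediator lies on a directed S→…→C path.
Neither criterion identifies P(C|do(S)) in this graph.

P(C|do(S)): not identifiable (no BD/FD set).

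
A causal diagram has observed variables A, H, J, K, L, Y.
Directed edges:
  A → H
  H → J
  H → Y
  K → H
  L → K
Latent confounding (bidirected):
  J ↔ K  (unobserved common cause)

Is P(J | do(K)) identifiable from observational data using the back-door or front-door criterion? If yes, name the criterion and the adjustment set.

desc(K)\{K}={H,J,Y}; candidates ⊆ {A,L}.
K↔J: latent back-door arc(s) into K.
size 0: {}; under {} K still reaches {J,L} ∋ J.
size 1: {A}, {L}; under {A} K still reaches {J,L} ∋ J.
size 2: {A,L}; under {A,L} K still reaches {J} ∋ J.
K↔J cannot be blocked by any observed set — no back-door set.
{H}: (i) intercepts every directed K→J path; (ii) no back-door K→{H}; (iii) {K} blocks every back-door {H}→J. Front-door holds.
P(J|do(K)) = Σ_{H} P(H|K) Σ_{K'} P(J|H,K')P(K').

P(J|do(K)): frontdoor, adjust for {H}.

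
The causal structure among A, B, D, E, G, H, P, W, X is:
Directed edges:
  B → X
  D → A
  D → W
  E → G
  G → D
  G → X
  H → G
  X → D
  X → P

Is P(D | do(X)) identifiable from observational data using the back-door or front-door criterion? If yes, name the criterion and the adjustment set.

P(D|do(X)): backdoor, adjust for {G}.

desc(X)\{X}={A,D,P,W}; candidates ⊆ {B,E,G,H}.
size 0: {}; under {} X still reaches {A,B,D,E,G,H,W} ∋ D.
{G}: X⊥D given {G} in G with X→· removed — back-door holds.
P(D|do(X)) = Σ_{G} P(D|X,G)·P(G).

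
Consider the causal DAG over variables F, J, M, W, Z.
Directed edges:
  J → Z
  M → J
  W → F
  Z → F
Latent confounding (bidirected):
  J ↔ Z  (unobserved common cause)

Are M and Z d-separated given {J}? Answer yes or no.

No — M and Z are d-connected given {J}.

Bayes-Ball from M | {J} reaches {F,Z}.
Z ∈ reach(M|{J}) ⇒ M ⊥̸ Z | {J}.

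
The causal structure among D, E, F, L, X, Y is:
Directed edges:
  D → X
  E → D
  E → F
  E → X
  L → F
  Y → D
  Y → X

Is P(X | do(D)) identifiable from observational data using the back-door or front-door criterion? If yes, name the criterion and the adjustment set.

desc(D)\{D}={X}; candidates ⊆ {E,F,L,Y}.
size 0: {}; under {} D still reaches {E,F,X,Y} ∋ X.
size 1: {E}, {F}, {L} …(+1); under {E} D still reaches {X,Y} ∋ X.
{E,Y}: D⊥X given {E,Y} in G with D→· removed — back-door holds.
P(X|do(D)) = Σ_{E,Y} P(X|D,E,Y)·P(E,Y).

P(X|do(D)): backdoor, adjust for {E, Y}.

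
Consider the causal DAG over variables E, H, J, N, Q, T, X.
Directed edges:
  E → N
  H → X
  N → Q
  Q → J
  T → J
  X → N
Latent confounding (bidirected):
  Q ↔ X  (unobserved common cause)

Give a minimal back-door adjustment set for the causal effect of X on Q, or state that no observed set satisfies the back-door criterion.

desc(X)\{X}={J,N,Q}; candidates ⊆ {E,H,T}.
X↔Q: latent back-door arc(s) into X.
size 0: {}; under {} X still reaches {H,J,Q} ∋ Q.
size 1: {E}, {H}, {T}; under {E} X still reaches {H,J,Q} ∋ Q.
size 2: {E,H}, {E,T}, {H,T}; under {E,H} X still reaches {J,Q} ∋ Q.
X↔Q cannot be blocked by any observed set — no back-door set.

X→Q: no observed back-door set.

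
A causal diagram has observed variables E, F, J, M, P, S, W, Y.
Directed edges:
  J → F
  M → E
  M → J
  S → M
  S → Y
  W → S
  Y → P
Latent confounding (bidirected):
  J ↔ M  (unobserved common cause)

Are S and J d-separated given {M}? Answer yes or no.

No — S and J are d-connected given {M}.

Bayes-Ball from S | {M} reaches {F,J,P,W,Y}.
J ∈ reach(S|{M}) ⇒ S ⊥̸ J | {M}.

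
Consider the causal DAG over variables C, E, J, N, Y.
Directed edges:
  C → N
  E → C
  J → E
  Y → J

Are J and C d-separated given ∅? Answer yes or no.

Bayes-Ball from J | ∅ reaches {C,E,N,Y}.
C ∈ reach(J|∅) ⇒ J ⊥̸ C | ∅.

No — J and C are d-connected given ∅.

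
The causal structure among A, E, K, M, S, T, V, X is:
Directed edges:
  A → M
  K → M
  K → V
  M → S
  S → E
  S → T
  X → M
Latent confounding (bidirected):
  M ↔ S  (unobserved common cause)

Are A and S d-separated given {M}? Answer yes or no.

No — A and S are d-connected given {M}.

Bayes-Ball from A | {M} reaches {E,K,S,T,V,X}.
S ∈ reach(A|{M}) ⇒ A ⊥̸ S | {M}.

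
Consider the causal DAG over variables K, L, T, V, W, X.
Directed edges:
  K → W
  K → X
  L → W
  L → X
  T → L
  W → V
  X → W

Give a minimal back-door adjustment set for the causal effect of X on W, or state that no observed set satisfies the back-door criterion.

desc(X)\{X}={V,W}; candidates ⊆ {K,L,T}.
size 0: {}; under {} X still reaches {K,L,T,V,W} ∋ W.
size 1: {K}, {L}, {T}; under {K} X still reaches {L,T,V,W} ∋ W.
{K,L}: X⊥W given {K,L} in G with X→· removed — back-door holds.

X→W: minimal back-door set {K, L}.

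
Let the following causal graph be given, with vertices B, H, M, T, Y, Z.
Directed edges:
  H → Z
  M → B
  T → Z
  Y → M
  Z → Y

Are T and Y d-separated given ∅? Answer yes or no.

Bayes-Ball from T | ∅ reaches {B,M,Y,Z}.
Y ∈ reach(T|∅) ⇒ T ⊥̸ Y | ∅.

No — T and Y are d-connected given ∅.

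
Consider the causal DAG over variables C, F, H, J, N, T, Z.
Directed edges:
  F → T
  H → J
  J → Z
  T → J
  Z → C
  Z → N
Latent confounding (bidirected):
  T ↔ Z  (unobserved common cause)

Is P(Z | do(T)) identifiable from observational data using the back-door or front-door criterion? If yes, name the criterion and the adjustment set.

desc(T)\{T}={C,J,N,Z}; candidates ⊆ {F,H}.
T↔Z: latent back-door arc(s) into T.
size 0: {}; under {} T still reaches {C,F,N,Z} ∋ Z.
size 1: {F}, {H}; under {F} T still reaches {C,N,Z} ∋ Z.
size 2: {F,H}; under {F,H} T still reaches {C,N,Z} ∋ Z.
T↔Z cannot be blocked by any observed set — no back-door set.
{J}: (i) intercepts every directed T→Z path; (ii) no back-door T→{J}; (iii) {T} blocks every back-door {J}→Z. Front-door holds.
P(Z|do(T)) = Σ_{J} P(J|T) Σ_{T'} P(Z|J,T')P(T').

P(Z|do(T)): frontdoor, adjust for {J}.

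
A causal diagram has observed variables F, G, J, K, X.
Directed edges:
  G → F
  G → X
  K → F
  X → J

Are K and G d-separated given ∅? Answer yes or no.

Yes — K ⊥ G | ∅.

Bayes-Ball from K | ∅ reaches {F}.
G ∉ reach(K|∅) ⇒ K ⊥ G | ∅.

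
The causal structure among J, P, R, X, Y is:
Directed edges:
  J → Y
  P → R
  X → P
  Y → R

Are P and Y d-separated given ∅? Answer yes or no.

Yes — P ⊥ Y | ∅.

Bayes-Ball from P | ∅ reaches {R,X}.
Y ∉ reach(P|∅) ⇒ P ⊥ Y | ∅.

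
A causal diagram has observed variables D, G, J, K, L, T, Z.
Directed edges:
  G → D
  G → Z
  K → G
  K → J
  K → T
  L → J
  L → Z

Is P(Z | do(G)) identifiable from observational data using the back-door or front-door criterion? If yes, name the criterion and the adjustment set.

desc(G)\{G}={D,Z}; candidates ⊆ {J,K,L,T}.
∅: G⊥Z given ∅ in G with G→· removed — back-door holds.
P(Z|do(G)) = P(Z|G) — no adjustment needed.

P(Z|do(G)): backdoor, adjust for ∅.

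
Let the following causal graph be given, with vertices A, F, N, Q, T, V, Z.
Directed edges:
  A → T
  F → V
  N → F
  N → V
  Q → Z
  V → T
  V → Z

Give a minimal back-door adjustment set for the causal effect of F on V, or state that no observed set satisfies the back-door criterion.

desc(F)\{F}={T,V,Z}; candidates ⊆ {A,N,Q}.
size 0: {}; under {} F still reaches {N,T,V,Z} ∋ V.
{N}: F⊥V given {N} in G with F→· removed — back-door holds.

F→V: minimal back-door set {N}.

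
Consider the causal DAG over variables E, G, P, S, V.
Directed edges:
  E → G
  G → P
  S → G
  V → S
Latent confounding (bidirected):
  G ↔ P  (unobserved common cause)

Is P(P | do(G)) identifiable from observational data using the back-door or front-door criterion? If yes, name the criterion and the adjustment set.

P(P|do(G)): not identifiable (no BD/FD set).

desc(G)\{G}={P}; candidates ⊆ {E,S,V}.
G↔P: latent back-door arc(s) into G.
size 0: {}; under {} G still reaches {E,P,S,V} ∋ P.
size 1: {E}, {S}, {V}; under {E} G still reaches {P,S,V} ∋ P.
size 2: {E,S}, {E,V}, {S,V}; under {E,S} G still reaches {P} ∋ P.
G↔P cannot be blocked by any observed set — no back-door set.
No mediator lies on a directed G→…→P path.
Neither criterion identifies P(P|do(G)) in this graph.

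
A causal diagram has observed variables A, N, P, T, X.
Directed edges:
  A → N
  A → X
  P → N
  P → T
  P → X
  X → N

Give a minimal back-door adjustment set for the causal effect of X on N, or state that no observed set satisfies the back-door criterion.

desc(X)\{X}={N}; candidates ⊆ {A,P,T}.
size 0: {}; under {} X still reaches {A,N,P,T} ∋ N.
size 1: {A}, {P}, {T}; under {A} X still reaches {N,P,T} ∋ N.
{A,P}: X⊥N given {A,P} in G with X→· removed — back-door holds.

X→N: minimal back-door set {A, P}.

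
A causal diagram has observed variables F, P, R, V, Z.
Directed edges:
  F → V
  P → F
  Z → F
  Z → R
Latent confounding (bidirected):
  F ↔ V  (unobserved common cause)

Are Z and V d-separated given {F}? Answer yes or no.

Bayes-Ball from Z | {F} reaches {P,R,V}.
V ∈ reach(Z|{F}) ⇒ Z ⊥̸ V | {F}.

No — Z and V are d-connected given {F}.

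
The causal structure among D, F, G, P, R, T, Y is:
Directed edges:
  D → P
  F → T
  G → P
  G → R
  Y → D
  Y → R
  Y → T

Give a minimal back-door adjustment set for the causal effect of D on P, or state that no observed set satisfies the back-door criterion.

D→P: minimal back-door set ∅.

desc(D)\{D}={P}; candidates ⊆ {F,G,R,T,Y}.
∅: D⊥P given ∅ in G with D→· removed — back-door holds.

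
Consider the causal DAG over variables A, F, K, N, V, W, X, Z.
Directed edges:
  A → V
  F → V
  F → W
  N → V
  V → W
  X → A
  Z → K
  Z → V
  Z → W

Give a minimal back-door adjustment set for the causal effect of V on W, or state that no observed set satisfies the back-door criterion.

V→W: minimal back-door set {F, Z}.

desc(V)\{V}={W}; candidates ⊆ {A,F,K,N,X,Z}.
size 0: {}; under {} V still reaches {A,F,K,N,W,X,Z} ∋ W.
size 1: {A}, {F}, {K} …(+3); under {A} V still reaches {F,K,N,W,Z} ∋ W.
{F,Z}: V⊥W given {F,Z} in G with V→· removed — back-door holds.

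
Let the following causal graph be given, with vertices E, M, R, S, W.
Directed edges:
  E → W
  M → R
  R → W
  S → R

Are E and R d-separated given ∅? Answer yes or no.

Bayes-Ball from E | ∅ reaches {W}.
R ∉ reach(E|∅) ⇒ E ⊥ R | ∅.

Yes — E ⊥ R | ∅.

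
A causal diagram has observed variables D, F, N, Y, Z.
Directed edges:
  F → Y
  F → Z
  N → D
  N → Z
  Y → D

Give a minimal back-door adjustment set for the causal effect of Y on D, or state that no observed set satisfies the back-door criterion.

Y→D: minimal back-door set ∅.

desc(Y)\{Y}={D}; candidates ⊆ {F,N,Z}.
∅: Y⊥D given ∅ in G with Y→· removed — back-door holds.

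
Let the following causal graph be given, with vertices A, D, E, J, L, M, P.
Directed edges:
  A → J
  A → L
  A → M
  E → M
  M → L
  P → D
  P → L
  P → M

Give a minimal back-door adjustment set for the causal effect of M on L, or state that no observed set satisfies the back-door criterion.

desc(M)\{M}={L}; candidates ⊆ {A,D,E,J,P}.
size 0: {}; under {} M still reaches {A,D,E,J,L,P} ∋ L.
size 1: {A}, {D}, {E} …(+2); under {A} M still reaches {D,E,L,P} ∋ L.
{A,P}: M⊥L given {A,P} in G with M→· removed — back-door holds.

M→L: minimal back-door set {A, P}.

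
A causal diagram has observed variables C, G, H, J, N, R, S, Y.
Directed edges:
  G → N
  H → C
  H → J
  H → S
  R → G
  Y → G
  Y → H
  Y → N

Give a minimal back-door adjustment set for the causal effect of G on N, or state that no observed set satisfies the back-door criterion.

G→N: minimal back-door set {Y}.

desc(G)\{G}={N}; candidates ⊆ {C,H,J,R,S,Y}.
size 0: {}; under {} G still reaches {C,H,J,N,R,S,Y} ∋ N.
{Y}: G⊥N given {Y} in G with G→· removed — back-door holds.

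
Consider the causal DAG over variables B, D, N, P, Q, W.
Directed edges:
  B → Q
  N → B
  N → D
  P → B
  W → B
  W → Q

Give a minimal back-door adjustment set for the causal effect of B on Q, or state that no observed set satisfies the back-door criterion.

B→Q: minimal back-door set {W}.

desc(B)\{B}={Q}; candidates ⊆ {D,N,P,W}.
size 0: {}; under {} B still reaches {D,N,P,Q,W} ∋ Q.
{W}: B⊥Q given {W} in G with B→· removed — back-door holds.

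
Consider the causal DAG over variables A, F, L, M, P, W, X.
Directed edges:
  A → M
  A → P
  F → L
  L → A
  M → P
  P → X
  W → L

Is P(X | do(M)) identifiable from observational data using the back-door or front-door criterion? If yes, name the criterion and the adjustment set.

P(X|do(M)): backdoor, adjust for {A}.

desc(M)\{M}={P,X}; candidates ⊆ {A,F,L,W}.
size 0: {}; under {} M still reaches {A,F,L,P,W,X} ∋ X.
{A}: M⊥X given {A} in G with M→· removed — back-door holds.
P(X|do(M)) = Σ_{A} P(X|M,A)·P(A).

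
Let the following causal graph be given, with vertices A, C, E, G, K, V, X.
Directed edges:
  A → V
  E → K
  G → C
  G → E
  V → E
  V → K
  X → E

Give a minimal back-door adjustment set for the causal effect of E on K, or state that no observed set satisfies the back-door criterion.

E→K: minimal back-door set {V}.

desc(E)\{E}={K}; candidates ⊆ {A,C,G,V,X}.
size 0: {}; under {} E still reaches {A,C,G,K,V,X} ∋ K.
{V}: E⊥K given {V} in G with E→· removed — back-door holds.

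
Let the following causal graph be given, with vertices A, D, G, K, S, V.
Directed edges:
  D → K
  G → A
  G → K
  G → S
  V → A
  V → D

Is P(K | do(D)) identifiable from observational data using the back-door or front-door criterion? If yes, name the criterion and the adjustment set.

P(K|do(D)): backdoor, adjust for ∅.

desc(D)\{D}={K}; candidates ⊆ {A,G,S,V}.
∅: D⊥K given ∅ in G with D→· removed — back-door holds.
P(K|do(D)) = P(K|D) — no adjustment needed.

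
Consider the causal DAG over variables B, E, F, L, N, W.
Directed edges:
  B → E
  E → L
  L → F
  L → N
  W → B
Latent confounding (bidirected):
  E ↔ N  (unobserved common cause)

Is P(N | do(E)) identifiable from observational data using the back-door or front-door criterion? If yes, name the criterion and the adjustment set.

P(N|do(E)): frontdoor, adjust for {L}.

desc(E)\{E}={F,L,N}; candidates ⊆ {B,W}.
E↔N: latent back-door arc(s) into E.
size 0: {}; under {} E still reaches {B,N,W} ∋ N.
size 1: {B}, {W}; under {B} E still reaches {N} ∋ N.
size 2: {B,W}; under {B,W} E still reaches {N} ∋ N.
E↔N cannot be blocked by any observed set — no back-door set.
{L}: (i) intercepts every directed E→N path; (ii) no back-door E→{L}; (iii) {E} blocks every back-door {L}→N. Front-door holds.
P(N|do(E)) = Σ_{L} P(L|E) Σ_{E'} P(N|L,E')P(E').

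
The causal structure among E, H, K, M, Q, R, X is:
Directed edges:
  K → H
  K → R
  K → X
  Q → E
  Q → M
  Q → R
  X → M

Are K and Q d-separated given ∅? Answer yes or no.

Yes — K ⊥ Q | ∅.

Bayes-Ball from K | ∅ reaches {H,M,R,X}.
Q ∉ reach(K|∅) ⇒ K ⊥ Q | ∅.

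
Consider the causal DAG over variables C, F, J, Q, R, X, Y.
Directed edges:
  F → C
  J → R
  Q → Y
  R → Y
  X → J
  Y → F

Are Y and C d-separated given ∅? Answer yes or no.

Bayes-Ball from Y | ∅ reaches {C,F,J,Q,R,X}.
C ∈ reach(Y|∅) ⇒ Y ⊥̸ C | ∅.

No — Y and C are d-connected given ∅.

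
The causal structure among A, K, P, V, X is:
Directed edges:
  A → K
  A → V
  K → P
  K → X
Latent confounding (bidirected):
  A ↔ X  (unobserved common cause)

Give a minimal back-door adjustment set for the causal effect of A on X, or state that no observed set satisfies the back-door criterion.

desc(A)\{A}={K,P,V,X}; candidates ⊆ {—}.
A↔X: latent back-door arc(s) into A.
size 0: {}; under {} A still reaches {X} ∋ X.
A↔X cannot be blocked by any observed set — no back-door set.

A→X: no observed back-door set.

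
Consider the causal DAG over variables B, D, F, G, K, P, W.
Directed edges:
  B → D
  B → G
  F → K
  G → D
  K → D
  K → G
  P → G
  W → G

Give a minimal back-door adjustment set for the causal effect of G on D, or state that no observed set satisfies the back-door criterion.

desc(G)\{G}={D}; candidates ⊆ {B,F,K,P,W}.
size 0: {}; under {} G still reaches {B,D,F,K,P,W} ∋ D.
size 1: {B}, {F}, {K} …(+2); under {B} G still reaches {D,F,K,P,W} ∋ D.
{B,K}: G⊥D given {B,K} in G with G→· removed — back-door holds.

G→D: minimal back-door set {B, K}.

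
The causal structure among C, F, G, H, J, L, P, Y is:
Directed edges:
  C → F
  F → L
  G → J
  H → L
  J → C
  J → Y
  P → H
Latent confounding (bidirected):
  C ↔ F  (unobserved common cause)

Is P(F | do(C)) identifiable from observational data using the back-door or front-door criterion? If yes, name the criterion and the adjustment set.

desc(C)\{C}={F,L}; candidates ⊆ {G,H,J,P,Y}.
C↔F: latent back-door arc(s) into C.
size 0: {}; under {} C still reaches {F,G,J,L,Y} ∋ F.
size 1: {G}, {H}, {J} …(+2); under {G} C still reaches {F,J,L,Y} ∋ F.
size 2: {G,H}, {G,J}, {G,P} …(+7); under {G,H} C still reaches {F,J,L,Y} ∋ F.
C↔F cannot be blocked by any observed set — no back-door set.
No mediator lies on a directed C→…→F path.
Neither criterion identifies P(F|do(C)) in this graph.

P(F|do(C)): not identifiable (no BD/FD set).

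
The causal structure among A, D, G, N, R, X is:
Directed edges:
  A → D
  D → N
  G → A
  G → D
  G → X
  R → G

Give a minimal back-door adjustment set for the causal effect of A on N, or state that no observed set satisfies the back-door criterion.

desc(A)\{A}={D,N}; candidates ⊆ {G,R,X}.
size 0: {}; under {} A still reaches {D,G,N,R,X} ∋ N.
{G}: A⊥N given {G} in G with A→· removed — back-door holds.

A→N: minimal back-door set {G}.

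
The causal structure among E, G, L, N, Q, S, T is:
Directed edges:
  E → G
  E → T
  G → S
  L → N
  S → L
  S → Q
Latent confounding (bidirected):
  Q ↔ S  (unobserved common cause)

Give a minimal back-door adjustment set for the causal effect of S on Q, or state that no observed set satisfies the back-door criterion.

desc(S)\{S}={L,N,Q}; candidates ⊆ {E,G,T}.
S↔Q: latent back-door arc(s) into S.
size 0: {}; under {} S still reaches {E,G,Q,T} ∋ Q.
size 1: {E}, {G}, {T}; under {E} S still reaches {G,Q} ∋ Q.
size 2: {E,G}, {E,T}, {G,T}; under {E,G} S still reaches {Q} ∋ Q.
S↔Q cannot be blocked by any observed set — no back-door set.

S→Q: no observed back-door set.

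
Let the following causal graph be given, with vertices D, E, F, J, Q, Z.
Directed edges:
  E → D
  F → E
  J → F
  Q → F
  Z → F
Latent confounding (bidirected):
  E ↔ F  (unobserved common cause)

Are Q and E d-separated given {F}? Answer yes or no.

Bayes-Ball from Q | {F} reaches {D,E,J,Z}.
E ∈ reach(Q|{F}) ⇒ Q ⊥̸ E | {F}.

No — Q and E are d-connected given {F}.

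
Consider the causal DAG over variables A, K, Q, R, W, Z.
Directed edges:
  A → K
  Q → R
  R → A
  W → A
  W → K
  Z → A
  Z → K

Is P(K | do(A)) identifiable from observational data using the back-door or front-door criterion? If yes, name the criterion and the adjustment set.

P(K|do(A)): backdoor, adjust for {W, Z}.

desc(A)\{A}={K}; candidates ⊆ {Q,R,W,Z}.
size 0: {}; under {} A still reaches {K,Q,R,W,Z} ∋ K.
size 1: {Q}, {R}, {W} …(+1); under {Q} A still reaches {K,R,W,Z} ∋ K.
{W,Z}: A⊥K given {W,Z} in G with A→· removed — back-door holds.
P(K|do(A)) = Σ_{W,Z} P(K|A,W,Z)·P(W,Z).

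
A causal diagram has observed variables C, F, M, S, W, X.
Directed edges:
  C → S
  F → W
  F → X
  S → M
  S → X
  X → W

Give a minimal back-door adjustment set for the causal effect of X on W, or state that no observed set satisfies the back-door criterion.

desc(X)\{X}={W}; candidates ⊆ {C,F,M,S}.
size 0: {}; under {} X still reaches {C,F,M,S,W} ∋ W.
{F}: X⊥W given {F} in G with X→· removed — back-door holds.

X→W: minimal back-door set {F}.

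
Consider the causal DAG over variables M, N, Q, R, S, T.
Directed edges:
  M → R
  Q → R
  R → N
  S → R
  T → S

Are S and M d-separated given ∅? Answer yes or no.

Bayes-Ball from S | ∅ reaches {N,R,T}.
M ∉ reach(S|∅) ⇒ S ⊥ M | ∅.

Yes — S ⊥ M | ∅.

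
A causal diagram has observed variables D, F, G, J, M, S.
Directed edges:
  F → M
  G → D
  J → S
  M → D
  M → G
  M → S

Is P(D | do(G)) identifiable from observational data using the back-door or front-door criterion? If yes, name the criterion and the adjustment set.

P(D|do(G)): backdoor, adjust for {M}.

desc(G)\{G}={D}; candidates ⊆ {F,J,M,S}.
size 0: {}; under {} G still reaches {D,F,M,S} ∋ D.
{M}: G⊥D given {M} in G with G→· removed — back-door holds.
P(D|do(G)) = Σ_{M} P(D|G,M)·P(M).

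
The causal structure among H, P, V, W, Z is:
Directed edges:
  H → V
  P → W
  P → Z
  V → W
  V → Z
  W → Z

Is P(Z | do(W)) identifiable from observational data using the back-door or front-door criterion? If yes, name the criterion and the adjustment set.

P(Z|do(W)): backdoor, adjust for {P, V}.

desc(W)\{W}={Z}; candidates ⊆ {H,P,V}.
size 0: {}; under {} W still reaches {H,P,V,Z} ∋ Z.
size 1: {H}, {P}, {V}; under {H} W still reaches {P,V,Z} ∋ Z.
{P,V}: W⊥Z given {P,V} in G with W→· removed — back-door holds.
P(Z|do(W)) = Σ_{P,V} P(Z|W,P,V)·P(P,V).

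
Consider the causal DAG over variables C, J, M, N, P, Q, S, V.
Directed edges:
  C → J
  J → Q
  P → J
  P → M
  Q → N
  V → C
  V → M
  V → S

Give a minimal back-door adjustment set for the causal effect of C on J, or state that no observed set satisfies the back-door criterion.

C→J: minimal back-door set ∅.

desc(C)\{C}={J,N,Q}; candidates ⊆ {M,P,S,V}.
∅: C⊥J given ∅ in G with C→· removed — back-door holds.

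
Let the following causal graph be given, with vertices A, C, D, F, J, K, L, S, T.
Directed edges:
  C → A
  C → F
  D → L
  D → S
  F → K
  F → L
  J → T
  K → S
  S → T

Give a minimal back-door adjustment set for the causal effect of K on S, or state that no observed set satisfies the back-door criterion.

desc(K)\{K}={S,T}; candidates ⊆ {A,C,D,F,J,L}.
∅: K⊥S given ∅ in G with K→· removed — back-door holds.

K→S: minimal back-door set ∅.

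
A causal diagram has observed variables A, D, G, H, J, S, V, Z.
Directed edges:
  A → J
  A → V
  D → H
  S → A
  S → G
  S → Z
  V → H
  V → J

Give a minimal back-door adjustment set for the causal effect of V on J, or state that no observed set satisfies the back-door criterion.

V→J: minimal back-door set {A}.

desc(V)\{V}={H,J}; candidates ⊆ {A,D,G,S,Z}.
size 0: {}; under {} V still reaches {A,G,J,S,Z} ∋ J.
{A}: V⊥J given {A} in G with V→· removed — back-door holds.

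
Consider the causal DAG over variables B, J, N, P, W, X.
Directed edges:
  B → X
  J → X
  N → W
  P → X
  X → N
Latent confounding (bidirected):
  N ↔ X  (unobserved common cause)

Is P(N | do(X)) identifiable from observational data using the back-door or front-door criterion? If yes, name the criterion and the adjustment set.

P(N|do(X)): not identifiable (no BD/FD set).

desc(X)\{X}={N,W}; candidates ⊆ {B,J,P}.
X↔N: latent back-door arc(s) into X.
size 0: {}; under {} X still reaches {B,J,N,P,W} ∋ N.
size 1: {B}, {J}, {P}; under {B} X still reaches {J,N,P,W} ∋ N.
size 2: {B,J}, {B,P}, {J,P}; under {B,J} X still reaches {N,P,W} ∋ N.
X↔N cannot be blocked by any observed set — no back-door set.
No mediator lies on a directed X→…→N path.
Neither criterion identifies P(N|do(X)) in this graph.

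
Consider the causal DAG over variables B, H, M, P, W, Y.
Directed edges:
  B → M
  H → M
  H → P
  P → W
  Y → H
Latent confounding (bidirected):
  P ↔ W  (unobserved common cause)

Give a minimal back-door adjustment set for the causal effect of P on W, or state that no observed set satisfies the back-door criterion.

P→W: no observed back-door set.

desc(P)\{P}={W}; candidates ⊆ {B,H,M,Y}.
P↔W: latent back-door arc(s) into P.
size 0: {}; under {} P still reaches {H,M,W,Y} ∋ W.
size 1: {B}, {H}, {M} …(+1); under {B} P still reaches {H,M,W,Y} ∋ W.
size 2: {B,H}, {B,M}, {B,Y} …(+3); under {B,H} P still reaches {W} ∋ W.
P↔W cannot be blocked by any observed set — no back-door set.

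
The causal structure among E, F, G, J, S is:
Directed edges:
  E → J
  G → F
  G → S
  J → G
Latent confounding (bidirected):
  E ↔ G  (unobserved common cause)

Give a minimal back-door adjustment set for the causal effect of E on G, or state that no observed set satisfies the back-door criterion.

E→G: no observed back-door set.

desc(E)\{E}={F,G,J,S}; candidates ⊆ {—}.
E↔G: latent back-door arc(s) into E.
size 0: {}; under {} E still reaches {F,G,S} ∋ G.
E↔G cannot be blocked by any observed set — no back-door set.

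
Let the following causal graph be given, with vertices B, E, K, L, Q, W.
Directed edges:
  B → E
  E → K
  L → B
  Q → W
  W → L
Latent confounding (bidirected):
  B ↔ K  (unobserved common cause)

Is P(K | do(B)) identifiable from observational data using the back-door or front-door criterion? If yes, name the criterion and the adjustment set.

P(K|do(B)): frontdoor, adjust for {E}.

desc(B)\{B}={E,K}; candidates ⊆ {L,Q,W}.
B↔K: latent back-door arc(s) into B.
size 0: {}; under {} B still reaches {K,L,Q,W} ∋ K.
size 1: {L}, {Q}, {W}; under {L} B still reaches {K} ∋ K.
size 2: {L,Q}, {L,W}, {Q,W}; under {L,Q} B still reaches {K} ∋ K.
B↔K cannot be blocked by any observed set — no back-door set.
{E}: (i) intercepts every directed B→K path; (ii) no back-door B→{E}; (iii) {B} blocks every back-door {E}→K. Front-door holds.
P(K|do(B)) = Σ_{E} P(E|B) Σ_{B'} P(K|E,B')P(B').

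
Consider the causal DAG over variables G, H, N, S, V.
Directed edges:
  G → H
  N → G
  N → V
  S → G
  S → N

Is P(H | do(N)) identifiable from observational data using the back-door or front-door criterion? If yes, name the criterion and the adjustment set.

desc(N)\{N}={G,H,V}; candidates ⊆ {S}.
size 0: {}; under {} N still reaches {G,H,S} ∋ H.
{S}: N⊥H given {S} in G with N→· removed — back-door holds.
P(H|do(N)) = Σ_{S} P(H|N,S)·P(S).

P(H|do(N)): backdoor, adjust for {S}.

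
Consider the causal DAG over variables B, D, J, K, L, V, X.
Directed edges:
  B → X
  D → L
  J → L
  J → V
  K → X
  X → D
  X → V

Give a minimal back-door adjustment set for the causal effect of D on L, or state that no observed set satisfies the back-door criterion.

D→L: minimal back-door set ∅.

desc(D)\{D}={L}; candidates ⊆ {B,J,K,V,X}.
∅: D⊥L given ∅ in G with D→· removed — back-door holds.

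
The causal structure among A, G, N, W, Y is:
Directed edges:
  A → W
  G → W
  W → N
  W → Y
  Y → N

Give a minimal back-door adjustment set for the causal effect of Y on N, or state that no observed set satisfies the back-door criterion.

desc(Y)\{Y}={N}; candidates ⊆ {A,G,W}.
size 0: {}; under {} Y still reaches {A,G,N,W} ∋ N.
{W}: Y⊥N given {W} in G with Y→· removed — back-door holds.

Y→N: minimal back-door set {W}.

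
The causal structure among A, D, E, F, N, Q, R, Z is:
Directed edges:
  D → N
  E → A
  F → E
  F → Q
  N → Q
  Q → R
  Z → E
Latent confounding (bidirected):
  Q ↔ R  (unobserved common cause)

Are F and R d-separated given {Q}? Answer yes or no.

Bayes-Ball from F | {Q} reaches {A,D,E,N,R}.
R ∈ reach(F|{Q}) ⇒ F ⊥̸ R | {Q}.

No — F and R are d-connected given {Q}.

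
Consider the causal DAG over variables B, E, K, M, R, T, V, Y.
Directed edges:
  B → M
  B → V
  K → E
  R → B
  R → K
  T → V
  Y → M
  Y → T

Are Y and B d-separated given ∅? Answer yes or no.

Bayes-Ball from Y | ∅ reaches {M,T,V}.
B ∉ reach(Y|∅) ⇒ Y ⊥ B | ∅.

Yes — Y ⊥ B | ∅.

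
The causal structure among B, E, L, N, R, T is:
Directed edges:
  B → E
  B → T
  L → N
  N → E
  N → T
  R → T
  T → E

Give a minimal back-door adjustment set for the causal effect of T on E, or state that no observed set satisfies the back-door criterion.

desc(T)\{T}={E}; candidates ⊆ {B,L,N,R}.
size 0: {}; under {} T still reaches {B,E,L,N,R} ∋ E.
size 1: {B}, {L}, {N} …(+1); under {B} T still reaches {E,L,N,R} ∋ E.
{B,N}: T⊥E given {B,N} in G with T→· removed — back-door holds.

T→E: minimal back-door set {B, N}.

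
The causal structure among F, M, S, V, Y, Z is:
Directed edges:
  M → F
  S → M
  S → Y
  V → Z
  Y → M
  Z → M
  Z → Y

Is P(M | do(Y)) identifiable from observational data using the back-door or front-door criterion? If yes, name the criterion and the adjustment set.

P(M|do(Y)): backdoor, adjust for {S, Z}.

desc(Y)\{Y}={F,M}; candidates ⊆ {S,V,Z}.
size 0: {}; under {} Y still reaches {F,M,S,V,Z} ∋ M.
size 1: {S}, {V}, {Z}; under {S} Y still reaches {F,M,V,Z} ∋ M.
{S,Z}: Y⊥M given {S,Z} in G with Y→· removed — back-door holds.
P(M|do(Y)) = Σ_{S,Z} P(M|Y,S,Z)·P(S,Z).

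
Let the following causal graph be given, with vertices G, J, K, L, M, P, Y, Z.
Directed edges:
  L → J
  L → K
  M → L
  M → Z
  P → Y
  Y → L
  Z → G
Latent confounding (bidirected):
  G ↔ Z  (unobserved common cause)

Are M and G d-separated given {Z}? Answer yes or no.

Bayes-Ball from M | {Z} reaches {G,J,K,L}.
G ∈ reach(M|{Z}) ⇒ M ⊥̸ G | {Z}.

No — M and G are d-connected given {Z}.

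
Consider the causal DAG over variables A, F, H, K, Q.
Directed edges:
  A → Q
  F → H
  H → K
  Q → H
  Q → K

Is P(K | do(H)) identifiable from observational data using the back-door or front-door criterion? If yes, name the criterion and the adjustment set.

desc(H)\{H}={K}; candidates ⊆ {A,F,Q}.
size 0: {}; under {} H still reaches {A,F,K,Q} ∋ K.
{Q}: H⊥K given {Q} in G with H→· removed — back-door holds.
P(K|do(H)) = Σ_{Q} P(K|H,Q)·P(Q).

P(K|do(H)): backdoor, adjust for {Q}.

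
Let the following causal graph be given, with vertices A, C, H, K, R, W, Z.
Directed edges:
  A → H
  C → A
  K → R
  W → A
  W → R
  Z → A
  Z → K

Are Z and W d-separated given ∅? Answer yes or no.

Yes — Z ⊥ W | ∅.

Bayes-Ball from Z | ∅ reaches {A,H,K,R}.
W ∉ reach(Z|∅) ⇒ Z ⊥ W | ∅.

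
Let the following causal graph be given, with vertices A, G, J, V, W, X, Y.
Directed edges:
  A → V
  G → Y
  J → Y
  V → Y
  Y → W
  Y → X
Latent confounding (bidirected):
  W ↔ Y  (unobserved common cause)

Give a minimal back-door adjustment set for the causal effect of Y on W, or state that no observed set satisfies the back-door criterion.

desc(Y)\{Y}={W,X}; candidates ⊆ {A,G,J,V}.
Y↔W: latent back-door arc(s) into Y.
size 0: {}; under {} Y still reaches {A,G,J,V,W} ∋ W.
size 1: {A}, {G}, {J} …(+1); under {A} Y still reaches {G,J,V,W} ∋ W.
size 2: {A,G}, {A,J}, {A,V} …(+3); under {A,G} Y still reaches {J,V,W} ∋ W.
Y↔W cannot be blocked by any observed set — no back-door set.

Y→W: no observed back-door set.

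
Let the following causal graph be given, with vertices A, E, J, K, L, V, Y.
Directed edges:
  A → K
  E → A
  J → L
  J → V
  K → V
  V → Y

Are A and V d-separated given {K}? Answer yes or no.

Bayes-Ball from A | {K} reaches {E}.
V ∉ reach(A|{K}) ⇒ A ⊥ V | {K}.

Yes — A ⊥ V | {K}.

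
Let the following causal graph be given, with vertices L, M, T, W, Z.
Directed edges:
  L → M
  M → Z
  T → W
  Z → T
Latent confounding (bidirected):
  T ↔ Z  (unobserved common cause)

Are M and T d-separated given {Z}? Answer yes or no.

No — M and T are d-connected given {Z}.

Bayes-Ball from M | {Z} reaches {L,T,W}.
T ∈ reach(M|{Z}) ⇒ M ⊥̸ T | {Z}.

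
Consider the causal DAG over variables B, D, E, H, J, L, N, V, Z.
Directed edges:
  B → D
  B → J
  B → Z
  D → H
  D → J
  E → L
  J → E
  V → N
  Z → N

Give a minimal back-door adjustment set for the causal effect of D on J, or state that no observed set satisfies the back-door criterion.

desc(D)\{D}={E,H,J,L}; candidates ⊆ {B,N,V,Z}.
size 0: {}; under {} D still reaches {B,E,J,L,N,Z} ∋ J.
{B}: D⊥J given {B} in G with D→· removed — back-door holds.

D→J: minimal back-door set {B}.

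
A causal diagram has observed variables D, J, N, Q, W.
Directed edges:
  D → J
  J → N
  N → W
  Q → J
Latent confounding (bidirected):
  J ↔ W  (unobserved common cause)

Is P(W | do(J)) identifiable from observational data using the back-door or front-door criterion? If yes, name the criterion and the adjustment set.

P(W|do(J)): frontdoor, adjust for {N}.

desc(J)\{J}={N,W}; candidates ⊆ {D,Q}.
J↔W: latent back-door arc(s) into J.
size 0: {}; under {} J still reaches {D,Q,W} ∋ W.
size 1: {D}, {Q}; under {D} J still reaches {Q,W} ∋ W.
size 2: {D,Q}; under {D,Q} J still reaches {W} ∋ W.
J↔W cannot be blocked by any observed set — no back-door set.
{N}: (i) intercepts every directed J→W path; (ii) no back-door J→{N}; (iii) {J} blocks every back-door {N}→W. Front-door holds.
P(W|do(J)) = Σ_{N} P(N|J) Σ_{J'} P(W|N,J')P(J').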